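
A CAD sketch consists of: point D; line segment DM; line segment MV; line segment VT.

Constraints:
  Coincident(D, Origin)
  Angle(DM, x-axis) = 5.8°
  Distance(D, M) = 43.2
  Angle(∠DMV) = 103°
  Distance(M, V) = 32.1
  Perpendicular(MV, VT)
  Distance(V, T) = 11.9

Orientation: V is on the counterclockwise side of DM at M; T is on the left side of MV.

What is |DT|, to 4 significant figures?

51.58

D is at the origin; DM runs at 5.8° with length 43.2, so M = 43.2·(cos 5.8°, sin 5.8°) = (42.98, 4.366). ∠DMV = 103.0°, so MV runs at 5.8° + (180° − 103.0°) = 82.80° from the x-axis; with |MV| = 32.1, V = M + 32.1·(cos 82.80°, sin 82.80°) = (47.00, 36.21). MV is perpendicular to VT; with |VT| = 11.9 on the left of MV, T = V + 11.9·(-0.9921, 0.1253) = (35.20, 37.70). Then |DT| = |T − D| = 51.58.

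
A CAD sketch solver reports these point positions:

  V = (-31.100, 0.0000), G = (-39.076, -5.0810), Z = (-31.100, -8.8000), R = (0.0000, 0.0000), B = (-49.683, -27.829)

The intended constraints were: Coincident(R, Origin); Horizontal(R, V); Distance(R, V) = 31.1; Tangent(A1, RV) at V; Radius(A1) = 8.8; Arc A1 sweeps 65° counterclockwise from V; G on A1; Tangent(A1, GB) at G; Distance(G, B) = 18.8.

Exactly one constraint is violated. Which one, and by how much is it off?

Distance(G, B) = 18.8 — off by 6.30.

R = (0.00, 0.00) ✓; R.y = 0.00, V.y = 0.00 ✓; |RV| = 31.10 ✓; ∠(ZV, VR) = 90.00° ✓; |ZV| = 8.800 ✓; bearing(Z→G) − bearing(Z→V) = 65.00° ✓; |ZG| = 8.800 ✓; ∠(ZG, GB) = 90.00° ✓; |GB| = 25.10 ✗.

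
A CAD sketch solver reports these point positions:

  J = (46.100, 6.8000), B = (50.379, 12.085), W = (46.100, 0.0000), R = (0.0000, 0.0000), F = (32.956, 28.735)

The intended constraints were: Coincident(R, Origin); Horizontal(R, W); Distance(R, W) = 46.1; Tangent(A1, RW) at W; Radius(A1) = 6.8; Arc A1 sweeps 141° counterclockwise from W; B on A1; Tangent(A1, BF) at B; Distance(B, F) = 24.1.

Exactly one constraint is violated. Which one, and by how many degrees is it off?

Tangent(A1, BF) at B — off by 4.71°.

R = (0.00, 0.00) ✓; R.y = 0.00, W.y = 0.00 ✓; |RW| = 46.10 ✓; ∠(JW, WR) = 90.00° ✓; |JW| = 6.800 ✓; bearing(J→B) − bearing(J→W) = 141.0° ✓; |JB| = 6.800 ✓; ∠(JB, BF) = 94.71° ✗; |BF| = 24.10 ✓.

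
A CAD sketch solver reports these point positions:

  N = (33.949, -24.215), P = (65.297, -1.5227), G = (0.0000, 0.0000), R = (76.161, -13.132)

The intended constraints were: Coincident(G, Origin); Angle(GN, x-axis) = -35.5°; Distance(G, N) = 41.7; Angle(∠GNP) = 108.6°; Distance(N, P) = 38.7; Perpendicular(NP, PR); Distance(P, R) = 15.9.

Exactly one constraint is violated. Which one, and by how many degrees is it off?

Perpendicular(NP, PR) — off by 7.20°.

G = (0.00, 0.00) ✓; GN at -35.50° ✓; |GN| = 41.70 ✓; ∠GNP = 108.6° ✓; |NP| = 38.70 ✓; ∠(NP, PR) = 82.80° ✗; |PR| = 15.90 ✓.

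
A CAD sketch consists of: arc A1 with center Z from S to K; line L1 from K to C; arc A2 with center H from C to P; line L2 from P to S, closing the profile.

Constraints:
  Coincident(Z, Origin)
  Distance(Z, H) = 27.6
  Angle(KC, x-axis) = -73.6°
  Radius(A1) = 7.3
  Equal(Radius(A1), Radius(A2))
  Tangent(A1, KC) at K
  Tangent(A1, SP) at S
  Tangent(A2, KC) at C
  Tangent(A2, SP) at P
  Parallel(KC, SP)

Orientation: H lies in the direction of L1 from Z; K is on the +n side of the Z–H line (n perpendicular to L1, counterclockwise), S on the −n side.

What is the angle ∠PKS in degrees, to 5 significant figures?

62.122°

Tangency of A1 to both parallel lines with radius 7.3 puts K and S at Z ± 7.3·n: K = (7.0030, 2.0611), S = (-7.0030, -2.0611). Equal radii place C and P the same way about H: C = H + 7.3·n = (14.796, -24.416), P = H − 7.3·n = (0.78963, -28.538). Then cos ∠PKS = KP·KS / (|KP||KS|), giving 62.122°.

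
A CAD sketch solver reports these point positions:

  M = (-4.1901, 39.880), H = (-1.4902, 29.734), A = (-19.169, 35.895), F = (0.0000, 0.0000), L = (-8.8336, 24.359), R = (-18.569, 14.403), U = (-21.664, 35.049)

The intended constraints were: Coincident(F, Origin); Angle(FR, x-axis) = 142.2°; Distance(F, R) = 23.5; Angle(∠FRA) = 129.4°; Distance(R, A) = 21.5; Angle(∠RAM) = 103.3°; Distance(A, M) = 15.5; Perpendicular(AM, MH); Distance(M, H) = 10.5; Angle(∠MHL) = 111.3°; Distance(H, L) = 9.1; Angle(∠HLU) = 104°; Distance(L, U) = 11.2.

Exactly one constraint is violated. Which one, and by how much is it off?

Distance(L, U) = 11.2 — off by 5.50.

F = (0.00, 0.00) ✓; FR at 142.2° ✓; |FR| = 23.50 ✓; ∠FRA = 129.4° ✓; |RA| = 21.50 ✓; ∠RAM = 103.3° ✓; |AM| = 15.50 ✓; ∠(AM, MH) = 90.00° ✓; |MH| = 10.50 ✓; ∠MHL = 111.3° ✓; |HL| = 9.100 ✓; ∠HLU = 104.0° ✓; |LU| = 16.70 ✗.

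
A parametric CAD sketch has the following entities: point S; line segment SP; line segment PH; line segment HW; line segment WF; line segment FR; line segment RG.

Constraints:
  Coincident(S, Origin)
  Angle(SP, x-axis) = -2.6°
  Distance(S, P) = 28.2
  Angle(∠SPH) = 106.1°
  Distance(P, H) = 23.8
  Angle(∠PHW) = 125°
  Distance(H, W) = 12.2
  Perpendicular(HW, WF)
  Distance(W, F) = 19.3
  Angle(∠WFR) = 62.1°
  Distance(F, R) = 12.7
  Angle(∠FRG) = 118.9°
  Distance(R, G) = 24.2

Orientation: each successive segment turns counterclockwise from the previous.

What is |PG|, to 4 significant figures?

33.50

S is at the origin; SP runs at -2.6° with length 28.2, so P = (28.17, -1.279). ∠SPH = 106.1° gives PH at 71.30° from the x-axis; with |PH| = 23.8, H = (35.80, 21.26). ∠PHW = 125.0° gives HW at 126.3° from the x-axis; with |HW| = 12.2, W = (28.58, 31.10). The perpendicularity gives WF at right angles to HW, so WF runs at -143.7°; with |WF| = 19.3, F = (13.02, 19.67). ∠WFR = 62.1° gives FR at -25.80° from the x-axis; with |FR| = 12.7, R = (24.46, 14.14). ∠FRG = 118.9° gives RG at 35.30° from the x-axis; with |RG| = 24.2, G = (44.21, 28.13). Then |PG| = |G − P| = 33.50.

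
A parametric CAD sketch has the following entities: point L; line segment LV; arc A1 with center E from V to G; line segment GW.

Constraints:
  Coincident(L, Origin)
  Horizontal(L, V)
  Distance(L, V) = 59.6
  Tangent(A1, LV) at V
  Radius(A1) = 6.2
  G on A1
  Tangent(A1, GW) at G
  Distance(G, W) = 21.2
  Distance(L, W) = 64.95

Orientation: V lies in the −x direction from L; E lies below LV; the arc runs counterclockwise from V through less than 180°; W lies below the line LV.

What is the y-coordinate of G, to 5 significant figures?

-8.2398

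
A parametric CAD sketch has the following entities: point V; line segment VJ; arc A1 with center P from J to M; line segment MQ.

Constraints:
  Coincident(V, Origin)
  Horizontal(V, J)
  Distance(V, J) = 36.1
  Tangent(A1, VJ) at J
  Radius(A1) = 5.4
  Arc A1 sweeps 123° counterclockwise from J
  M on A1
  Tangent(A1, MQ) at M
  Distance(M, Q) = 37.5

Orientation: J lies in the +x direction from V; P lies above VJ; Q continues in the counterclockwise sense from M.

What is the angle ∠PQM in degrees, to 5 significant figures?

8.1943°

On A1, J sits at bearing -90° from P; a 123° counterclockwise sweep puts M at bearing 33°, so M = P + 5.4·(cos 33°, sin 33°) = (40.629, 8.3411). Since A1 is tangent to MQ there, PM ⟂ MQ, so MQ runs along (−sin 33°, cos 33°); with |MQ| = 37.5, Q = (20.205, 39.791). Then cos ∠PQM = QP·QM / (|QP||QM|), giving 8.1943°.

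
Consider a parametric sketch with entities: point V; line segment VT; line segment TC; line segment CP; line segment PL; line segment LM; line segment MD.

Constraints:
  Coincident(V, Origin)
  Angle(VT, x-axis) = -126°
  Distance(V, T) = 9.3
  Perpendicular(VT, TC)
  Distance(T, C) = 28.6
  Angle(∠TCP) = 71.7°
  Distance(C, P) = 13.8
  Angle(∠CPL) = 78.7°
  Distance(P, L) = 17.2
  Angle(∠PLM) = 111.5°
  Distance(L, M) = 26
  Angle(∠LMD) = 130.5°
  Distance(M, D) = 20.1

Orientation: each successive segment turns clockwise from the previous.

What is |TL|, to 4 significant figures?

10.39

∠TCP = 71.7° gives CP at 35.70° from the x-axis; with |CP| = 13.8, P = (-17.40, 17.34). ∠CPL = 78.7° gives PL at -65.60° from the x-axis; with |PL| = 17.2, L = (-10.29, 1.676). Then |TL| = |L − T| = 10.39.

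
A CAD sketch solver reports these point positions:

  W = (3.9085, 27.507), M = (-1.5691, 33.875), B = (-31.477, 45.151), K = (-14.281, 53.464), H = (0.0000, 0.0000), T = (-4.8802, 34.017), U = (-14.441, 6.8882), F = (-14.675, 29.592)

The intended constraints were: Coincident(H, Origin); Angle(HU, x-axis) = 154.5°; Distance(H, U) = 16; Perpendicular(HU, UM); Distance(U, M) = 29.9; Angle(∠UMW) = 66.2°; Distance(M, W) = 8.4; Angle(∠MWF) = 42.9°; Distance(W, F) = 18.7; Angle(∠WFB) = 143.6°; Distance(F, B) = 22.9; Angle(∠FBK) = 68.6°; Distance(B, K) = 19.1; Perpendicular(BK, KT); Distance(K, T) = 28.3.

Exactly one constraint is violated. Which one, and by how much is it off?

Distance(K, T) = 28.3 — off by 6.70.

H = (0.00, 0.00) ✓; HU at 154.5° ✓; |HU| = 16.00 ✓; ∠(HU, UM) = 90.00° ✓; |UM| = 29.90 ✓; ∠UMW = 66.20° ✓; |MW| = 8.400 ✓; ∠MWF = 42.90° ✓; |WF| = 18.70 ✓; ∠WFB = 143.6° ✓; |FB| = 22.90 ✓; ∠FBK = 68.60° ✓; |BK| = 19.10 ✓; ∠(BK, KT) = 90.00° ✓; |KT| = 21.60 ✗.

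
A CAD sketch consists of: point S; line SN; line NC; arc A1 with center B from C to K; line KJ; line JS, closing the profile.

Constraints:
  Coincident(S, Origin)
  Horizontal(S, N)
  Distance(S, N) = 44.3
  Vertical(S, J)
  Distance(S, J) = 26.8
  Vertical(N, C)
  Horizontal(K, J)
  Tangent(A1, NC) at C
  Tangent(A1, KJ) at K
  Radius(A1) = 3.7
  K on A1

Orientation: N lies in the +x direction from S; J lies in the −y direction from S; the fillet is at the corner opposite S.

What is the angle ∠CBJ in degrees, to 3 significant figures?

175°

S is at the origin; SN is horizontal with |SN| = 44.3 and N on the +x side, so N = (44.3, 0.00). S and J share the same x with |SJ| = 26.8 and J on the −y side, so J = (0.00, -26.8). The virtual corner opposite S is at (44.3, -26.8). Tangency of A1 to NC means the radius BC is perpendicular to NC and since A1 is tangent to KJ there, BK ⟂ KJ, with radius 3.7, so the center B sits 3.7 in from both sides at B = (40.6, -23.1). That places the tangent points at C = (44.3, -23.1) on NC and K = (40.6, -26.8) on KJ. Then cos ∠CBJ = BC·BJ / (|BC||BJ|), giving 175°.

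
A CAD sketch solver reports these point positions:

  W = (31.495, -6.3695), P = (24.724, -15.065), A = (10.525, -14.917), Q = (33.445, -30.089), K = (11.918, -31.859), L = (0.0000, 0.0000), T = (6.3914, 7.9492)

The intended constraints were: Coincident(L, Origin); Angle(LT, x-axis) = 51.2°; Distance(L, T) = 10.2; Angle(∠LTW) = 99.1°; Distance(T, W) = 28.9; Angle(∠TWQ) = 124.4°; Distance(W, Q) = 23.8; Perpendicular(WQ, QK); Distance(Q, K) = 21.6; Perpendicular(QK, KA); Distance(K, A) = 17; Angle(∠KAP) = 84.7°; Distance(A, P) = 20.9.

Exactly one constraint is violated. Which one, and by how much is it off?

Distance(A, P) = 20.9 — off by 6.70.

L = (0.00, 0.00) ✓; LT at 51.20° ✓; |LT| = 10.20 ✓; ∠LTW = 99.10° ✓; |TW| = 28.90 ✓; ∠TWQ = 124.4° ✓; |WQ| = 23.80 ✓; ∠(WQ, QK) = 90.00° ✓; |QK| = 21.60 ✓; ∠(QK, KA) = 90.00° ✓; |KA| = 17.00 ✓; ∠KAP = 84.70° ✓; |AP| = 14.20 ✗.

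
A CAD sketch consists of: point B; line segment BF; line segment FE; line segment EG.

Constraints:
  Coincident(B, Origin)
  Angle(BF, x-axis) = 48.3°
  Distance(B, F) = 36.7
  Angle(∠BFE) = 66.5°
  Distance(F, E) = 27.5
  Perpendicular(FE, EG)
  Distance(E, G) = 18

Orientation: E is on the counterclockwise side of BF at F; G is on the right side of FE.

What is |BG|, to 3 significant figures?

53.2

B is at the origin; BF runs at 48.3° with length 36.7, so F = 36.7·(cos 48.3°, sin 48.3°) = (24.4, 27.4). ∠BFE = 66.5°, so FE runs at 48.3° + (180° − 66.5°) = 162° from the x-axis; with |FE| = 27.5, E = F + 27.5·(cos 162°, sin 162°) = (-1.71, 36.0). FE is perpendicular to EG; with |EG| = 18.0 on the right of FE, G = E + 18.0·(0.312, 0.950) = (3.91, 53.1). Then |BG| = |G − B| = 53.2.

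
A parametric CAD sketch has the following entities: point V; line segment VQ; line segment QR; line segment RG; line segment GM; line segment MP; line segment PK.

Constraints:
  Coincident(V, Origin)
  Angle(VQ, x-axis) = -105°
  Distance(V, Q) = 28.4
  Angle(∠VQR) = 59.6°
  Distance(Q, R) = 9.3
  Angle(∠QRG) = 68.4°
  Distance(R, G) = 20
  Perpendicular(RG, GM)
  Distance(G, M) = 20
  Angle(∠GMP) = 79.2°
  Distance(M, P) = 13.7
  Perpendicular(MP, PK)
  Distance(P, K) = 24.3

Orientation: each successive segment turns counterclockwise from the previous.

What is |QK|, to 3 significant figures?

16.9

V is at the origin; VQ runs at -105.0° with length 28.4, so Q = (-7.35, -27.4). ∠VQR = 59.6° gives QR at 15.4° from the x-axis; with |QR| = 9.3, R = (1.62, -25.0). ∠QRG = 68.4° gives RG at 127° from the x-axis; with |RG| = 20.0, G = (-10.4, -8.99). RG is perpendicular to GM, so GM runs at -143°; with |GM| = 20.0, M = (-26.4, -21.0). ∠GMP = 79.2° gives MP at -42.2° from the x-axis; with |MP| = 13.7, P = (-16.2, -30.2). MP is perpendicular to PK, so PK runs at 47.8°; with |PK| = 24.3, K = (0.0784, -12.2). Then |QK| = |K − Q| = 16.9.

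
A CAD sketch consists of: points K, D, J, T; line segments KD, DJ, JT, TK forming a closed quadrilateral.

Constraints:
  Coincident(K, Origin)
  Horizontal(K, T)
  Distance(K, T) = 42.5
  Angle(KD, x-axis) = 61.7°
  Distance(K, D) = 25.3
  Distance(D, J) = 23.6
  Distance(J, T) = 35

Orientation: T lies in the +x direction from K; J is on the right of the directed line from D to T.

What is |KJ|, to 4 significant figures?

7.564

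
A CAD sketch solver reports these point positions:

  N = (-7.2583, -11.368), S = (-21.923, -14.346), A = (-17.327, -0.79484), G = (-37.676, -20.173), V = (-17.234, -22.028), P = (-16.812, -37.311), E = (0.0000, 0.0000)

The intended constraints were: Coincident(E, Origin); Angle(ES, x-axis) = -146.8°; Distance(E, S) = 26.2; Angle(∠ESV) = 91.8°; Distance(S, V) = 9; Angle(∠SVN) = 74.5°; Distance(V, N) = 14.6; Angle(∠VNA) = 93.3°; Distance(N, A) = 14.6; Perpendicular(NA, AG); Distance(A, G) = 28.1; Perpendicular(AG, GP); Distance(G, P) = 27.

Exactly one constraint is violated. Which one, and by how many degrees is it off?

Perpendicular(AG, GP) — off by 7.00°.

E = (0.00, 0.00) ✓; ES at -146.8° ✓; |ES| = 26.20 ✓; ∠ESV = 91.80° ✓; |SV| = 9.000 ✓; ∠SVN = 74.50° ✓; |VN| = 14.60 ✓; ∠VNA = 93.30° ✓; |NA| = 14.60 ✓; ∠(NA, AG) = 90.00° ✓; |AG| = 28.10 ✓; ∠(AG, GP) = 97.00° ✗; |GP| = 27.00 ✓.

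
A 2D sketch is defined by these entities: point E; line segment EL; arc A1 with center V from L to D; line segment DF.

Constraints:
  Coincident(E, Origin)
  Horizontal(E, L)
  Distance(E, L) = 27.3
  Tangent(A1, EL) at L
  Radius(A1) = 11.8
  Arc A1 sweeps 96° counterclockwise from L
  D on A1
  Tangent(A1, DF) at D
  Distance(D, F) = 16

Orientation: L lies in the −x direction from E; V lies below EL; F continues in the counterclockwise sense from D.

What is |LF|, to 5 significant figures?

30.645

E is at the origin; E and L share the same y with |EL| = 27.3 and L on the −x side, so L = (-27.300, 0.0000). Tangency of A1 to EL means the radius VL is perpendicular to EL, so V = L + (0, -11.8) = (-27.300, -11.800). On A1, L sits at bearing 90° from V; a 96° counterclockwise sweep puts D at bearing 186°, so D = V + 11.8·(cos 186°, sin 186°) = (-39.035, -13.033). A1 meets DF tangentially, so VD is at right angles to DF, so DF runs along (−sin 186°, cos 186°); with |DF| = 16.0, F = (-37.363, -28.946). Then |LF| = |F − L| = 30.645.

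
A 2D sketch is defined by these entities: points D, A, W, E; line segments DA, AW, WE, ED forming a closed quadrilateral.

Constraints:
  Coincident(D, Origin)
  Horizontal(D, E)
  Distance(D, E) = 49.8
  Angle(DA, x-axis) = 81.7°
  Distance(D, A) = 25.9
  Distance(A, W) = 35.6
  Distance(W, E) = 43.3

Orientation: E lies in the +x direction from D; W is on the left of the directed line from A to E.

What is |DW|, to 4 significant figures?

54.46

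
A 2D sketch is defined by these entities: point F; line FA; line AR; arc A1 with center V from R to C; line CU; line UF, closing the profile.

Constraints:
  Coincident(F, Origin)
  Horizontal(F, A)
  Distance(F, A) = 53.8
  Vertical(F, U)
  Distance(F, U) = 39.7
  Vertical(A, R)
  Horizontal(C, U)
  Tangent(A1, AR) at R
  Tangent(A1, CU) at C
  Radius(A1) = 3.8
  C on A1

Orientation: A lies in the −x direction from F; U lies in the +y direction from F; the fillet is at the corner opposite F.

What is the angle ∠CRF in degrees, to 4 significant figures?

78.71°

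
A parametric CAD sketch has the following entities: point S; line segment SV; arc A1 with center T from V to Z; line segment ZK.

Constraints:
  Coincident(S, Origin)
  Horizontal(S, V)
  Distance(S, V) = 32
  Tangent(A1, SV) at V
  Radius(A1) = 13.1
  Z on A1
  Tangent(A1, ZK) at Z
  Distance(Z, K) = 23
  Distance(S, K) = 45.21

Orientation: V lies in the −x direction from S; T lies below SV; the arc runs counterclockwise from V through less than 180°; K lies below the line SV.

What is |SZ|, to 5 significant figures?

46.776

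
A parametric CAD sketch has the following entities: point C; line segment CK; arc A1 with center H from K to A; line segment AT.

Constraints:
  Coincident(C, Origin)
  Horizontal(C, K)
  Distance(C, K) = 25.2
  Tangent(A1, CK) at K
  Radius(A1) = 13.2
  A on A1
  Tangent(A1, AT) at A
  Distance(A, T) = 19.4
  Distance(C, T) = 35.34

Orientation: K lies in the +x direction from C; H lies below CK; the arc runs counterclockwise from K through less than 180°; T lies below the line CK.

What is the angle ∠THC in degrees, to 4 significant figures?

85.23°

C is at the origin; CK is horizontal with |CK| = 25.2 and K on the +x side, so K = (25.20, 0.000). Tangency of A1 to CK means the radius HK is perpendicular to CK, so H = K + (0, -13.2) = (25.20, -13.20). Since HA ⟂ AT (tangency), |HT| = √(13.2² + 19.4²) = 23.46 regardless of where A sits on A1. So T lies on both circle(C, 35.34) and circle(H, 23.46); the below-CK intersection is T = (12.62, -33.01). A is the foot of the tangent from T: A = (12.01, -13.62).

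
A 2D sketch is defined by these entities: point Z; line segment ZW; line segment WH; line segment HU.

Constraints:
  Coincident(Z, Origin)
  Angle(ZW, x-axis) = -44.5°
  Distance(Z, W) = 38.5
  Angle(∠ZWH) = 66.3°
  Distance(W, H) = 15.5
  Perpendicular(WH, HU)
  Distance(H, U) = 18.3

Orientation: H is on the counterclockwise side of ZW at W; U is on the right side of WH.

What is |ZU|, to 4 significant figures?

53.55

Z is at the origin; ZW runs at -44.5° with length 38.5, so W = 38.5·(cos -44.5°, sin -44.5°) = (27.46, -26.99). ∠ZWH = 66.3°, so WH runs at -44.5° + (180° − 66.3°) = 69.20° from the x-axis; with |WH| = 15.5, H = W + 15.5·(cos 69.20°, sin 69.20°) = (32.96, -12.50). WH is perpendicular to HU; with |HU| = 18.3 on the right of WH, U = H + 18.3·(0.9348, -0.3551) = (50.07, -18.99). Then |ZU| = |U − Z| = 53.55.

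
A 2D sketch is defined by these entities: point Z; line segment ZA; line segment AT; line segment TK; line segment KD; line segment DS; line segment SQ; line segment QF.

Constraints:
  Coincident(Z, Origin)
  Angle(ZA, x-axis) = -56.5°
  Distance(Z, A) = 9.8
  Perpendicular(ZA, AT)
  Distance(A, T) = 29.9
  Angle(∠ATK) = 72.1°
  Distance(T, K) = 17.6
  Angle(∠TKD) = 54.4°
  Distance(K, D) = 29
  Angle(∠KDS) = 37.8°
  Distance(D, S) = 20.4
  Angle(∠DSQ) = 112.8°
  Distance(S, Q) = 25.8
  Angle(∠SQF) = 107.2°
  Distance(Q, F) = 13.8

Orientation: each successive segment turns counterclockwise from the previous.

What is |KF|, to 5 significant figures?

15.197

Z is at the origin; ZA runs at -56.5° with length 9.8, so A = (5.4090, -8.1721). ZA ⟂ AT, so AT runs at 33.500°; with |AT| = 29.9, T = (30.342, 8.3308). ∠ATK = 72.1° gives TK at 141.40° from the x-axis; with |TK| = 17.6, K = (16.587, 19.311). ∠TKD = 54.4° gives KD at -93.000° from the x-axis; with |KD| = 29.0, D = (15.070, -9.6491). ∠KDS = 37.8° gives DS at 49.200° from the x-axis; with |DS| = 20.4, S = (28.399, 5.7936). ∠DSQ = 112.8° gives SQ at 116.40° from the x-axis; with |SQ| = 25.8, Q = (16.928, 28.903). ∠SQF = 107.2° gives QF at -170.80° from the x-axis; with |QF| = 13.8, F = (3.3054, 26.697). Then |KF| = |F − K| = 15.197.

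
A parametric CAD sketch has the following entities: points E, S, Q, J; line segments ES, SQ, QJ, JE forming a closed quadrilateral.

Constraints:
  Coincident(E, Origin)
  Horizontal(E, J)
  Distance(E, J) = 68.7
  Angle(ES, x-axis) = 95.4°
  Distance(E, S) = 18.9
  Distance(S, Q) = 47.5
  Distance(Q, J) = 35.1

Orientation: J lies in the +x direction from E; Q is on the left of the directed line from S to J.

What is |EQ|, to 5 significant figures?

52.139

Checks: |SQ| = 47.50 ✓; |QJ| = 35.10 ✓.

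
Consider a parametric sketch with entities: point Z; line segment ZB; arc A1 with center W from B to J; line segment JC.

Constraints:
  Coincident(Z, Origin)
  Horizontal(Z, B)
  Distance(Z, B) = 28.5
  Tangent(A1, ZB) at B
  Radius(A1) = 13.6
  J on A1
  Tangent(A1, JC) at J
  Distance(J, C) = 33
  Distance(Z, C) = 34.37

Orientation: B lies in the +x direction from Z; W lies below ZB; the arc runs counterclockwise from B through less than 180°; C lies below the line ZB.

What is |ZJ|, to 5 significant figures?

18.132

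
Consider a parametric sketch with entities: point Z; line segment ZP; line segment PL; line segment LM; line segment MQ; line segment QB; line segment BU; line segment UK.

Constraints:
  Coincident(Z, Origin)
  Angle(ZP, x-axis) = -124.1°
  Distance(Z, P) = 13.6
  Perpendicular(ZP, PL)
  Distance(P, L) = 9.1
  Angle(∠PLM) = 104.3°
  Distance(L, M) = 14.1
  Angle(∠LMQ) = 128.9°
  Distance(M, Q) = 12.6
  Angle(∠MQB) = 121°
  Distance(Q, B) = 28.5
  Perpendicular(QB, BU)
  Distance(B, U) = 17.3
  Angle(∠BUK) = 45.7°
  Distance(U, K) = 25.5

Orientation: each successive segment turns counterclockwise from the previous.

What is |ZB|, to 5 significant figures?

24.427

∠LMQ = 128.9° gives MQ at 92.700° from the x-axis; with |MQ| = 12.6, Q = (9.8611, 5.5839). ∠MQB = 121.0° gives QB at 151.70° from the x-axis; with |QB| = 28.5, B = (-15.233, 19.095). Then |ZB| = |B − Z| = 24.427.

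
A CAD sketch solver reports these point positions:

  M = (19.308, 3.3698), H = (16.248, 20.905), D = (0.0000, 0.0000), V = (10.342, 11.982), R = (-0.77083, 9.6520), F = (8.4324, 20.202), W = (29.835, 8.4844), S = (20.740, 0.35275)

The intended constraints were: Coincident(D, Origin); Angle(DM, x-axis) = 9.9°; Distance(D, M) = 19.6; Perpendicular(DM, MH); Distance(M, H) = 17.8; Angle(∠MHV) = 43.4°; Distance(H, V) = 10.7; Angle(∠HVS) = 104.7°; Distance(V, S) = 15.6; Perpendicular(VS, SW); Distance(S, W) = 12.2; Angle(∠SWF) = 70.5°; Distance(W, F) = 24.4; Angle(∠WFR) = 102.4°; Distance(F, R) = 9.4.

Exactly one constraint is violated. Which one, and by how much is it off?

Distance(F, R) = 9.4 — off by 4.60.

D = (0.00, 0.00) ✓; DM at 9.900° ✓; |DM| = 19.60 ✓; ∠(DM, MH) = 90.00° ✓; |MH| = 17.80 ✓; ∠MHV = 43.40° ✓; |HV| = 10.70 ✓; ∠HVS = 104.7° ✓; |VS| = 15.60 ✓; ∠(VS, SW) = 90.00° ✓; |SW| = 12.20 ✓; ∠SWF = 70.50° ✓; |WF| = 24.40 ✓; ∠WFR = 102.4° ✓; |FR| = 14.00 ✗.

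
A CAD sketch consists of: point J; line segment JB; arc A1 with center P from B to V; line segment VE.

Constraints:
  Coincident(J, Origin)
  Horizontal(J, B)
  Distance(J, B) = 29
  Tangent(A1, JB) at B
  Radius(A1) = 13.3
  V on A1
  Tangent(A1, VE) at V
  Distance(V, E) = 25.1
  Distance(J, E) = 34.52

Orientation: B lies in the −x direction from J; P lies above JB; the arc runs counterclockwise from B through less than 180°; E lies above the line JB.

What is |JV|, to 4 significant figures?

18.80

Checks: |PV| = 13.30 ✓; ∠(PV, VE) = 90.00° ✓; |VE| = 25.10 ✓; |JE| = 34.52 ✓.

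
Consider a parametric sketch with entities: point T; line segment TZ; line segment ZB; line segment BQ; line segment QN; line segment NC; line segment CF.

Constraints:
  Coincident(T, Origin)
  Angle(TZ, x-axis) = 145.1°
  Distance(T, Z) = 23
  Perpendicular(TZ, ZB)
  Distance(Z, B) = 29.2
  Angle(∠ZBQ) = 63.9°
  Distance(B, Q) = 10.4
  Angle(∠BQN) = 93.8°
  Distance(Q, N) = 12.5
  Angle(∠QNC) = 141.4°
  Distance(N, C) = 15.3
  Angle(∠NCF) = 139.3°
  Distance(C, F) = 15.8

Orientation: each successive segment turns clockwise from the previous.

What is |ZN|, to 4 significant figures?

13.84

T is at the origin; TZ runs at 145.1° with length 23.0, so Z = (-18.86, 13.16). TZ is perpendicular to ZB, so ZB runs at 55.10°; with |ZB| = 29.2, B = (-2.157, 37.11). ∠ZBQ = 63.9° gives BQ at -61.00° from the x-axis; with |BQ| = 10.4, Q = (2.885, 28.01). ∠BQN = 93.8° gives QN at -147.2° from the x-axis; with |QN| = 12.5, N = (-7.622, 21.24). Then |ZN| = |N − Z| = 13.84.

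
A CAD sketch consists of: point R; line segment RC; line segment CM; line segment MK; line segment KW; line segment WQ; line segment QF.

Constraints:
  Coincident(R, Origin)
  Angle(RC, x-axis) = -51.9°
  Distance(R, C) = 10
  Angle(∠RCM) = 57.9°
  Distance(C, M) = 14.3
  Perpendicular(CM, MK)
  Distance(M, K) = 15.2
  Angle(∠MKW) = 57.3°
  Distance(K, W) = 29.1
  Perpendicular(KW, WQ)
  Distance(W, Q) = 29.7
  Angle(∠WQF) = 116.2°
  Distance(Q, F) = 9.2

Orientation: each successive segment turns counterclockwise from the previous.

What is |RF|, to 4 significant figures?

34.34

R is at the origin; RC runs at -51.9° with length 10.0, so C = (6.170, -7.869). ∠RCM = 57.9° gives CM at 70.20° from the x-axis; with |CM| = 14.3, M = (11.01, 5.585). The perpendicularity gives MK at right angles to CM, so MK runs at 160.2°; with |MK| = 15.2, K = (-3.287, 10.73). ∠MKW = 57.3° gives KW at -77.10° from the x-axis; with |KW| = 29.1, W = (3.210, -17.63). KW is perpendicular to WQ, so WQ runs at 12.90°; with |WQ| = 29.7, Q = (32.16, -11.00). ∠WQF = 116.2° gives QF at 76.70° from the x-axis; with |QF| = 9.2, F = (34.28, -2.048). Then |RF| = |F − R| = 34.34.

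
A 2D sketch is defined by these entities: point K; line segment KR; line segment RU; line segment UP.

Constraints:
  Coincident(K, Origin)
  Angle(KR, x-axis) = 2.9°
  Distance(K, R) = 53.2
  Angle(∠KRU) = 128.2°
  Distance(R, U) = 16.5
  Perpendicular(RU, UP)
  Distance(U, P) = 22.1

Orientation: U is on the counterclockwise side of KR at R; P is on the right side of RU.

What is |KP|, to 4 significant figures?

80.77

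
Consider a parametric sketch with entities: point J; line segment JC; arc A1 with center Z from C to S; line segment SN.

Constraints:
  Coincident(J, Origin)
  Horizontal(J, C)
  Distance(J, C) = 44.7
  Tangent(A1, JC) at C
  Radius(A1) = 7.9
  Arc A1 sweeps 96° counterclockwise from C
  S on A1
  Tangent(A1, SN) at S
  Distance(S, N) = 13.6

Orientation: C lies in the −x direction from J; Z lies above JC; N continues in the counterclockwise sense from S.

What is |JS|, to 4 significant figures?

37.86

J is at the origin; J and C share the same y with |JC| = 44.7 and C on the −x side, so C = (-44.70, 0.000). The tangent condition forces ZC to be normal to JC, so Z = C + (0, 7.9) = (-44.70, 7.900). On A1, C sits at bearing -90° from Z; a 96° counterclockwise sweep puts S at bearing 6°, so S = Z + 7.9·(cos 6°, sin 6°) = (-36.84, 8.726). Then |JS| = |S − J| = 37.86.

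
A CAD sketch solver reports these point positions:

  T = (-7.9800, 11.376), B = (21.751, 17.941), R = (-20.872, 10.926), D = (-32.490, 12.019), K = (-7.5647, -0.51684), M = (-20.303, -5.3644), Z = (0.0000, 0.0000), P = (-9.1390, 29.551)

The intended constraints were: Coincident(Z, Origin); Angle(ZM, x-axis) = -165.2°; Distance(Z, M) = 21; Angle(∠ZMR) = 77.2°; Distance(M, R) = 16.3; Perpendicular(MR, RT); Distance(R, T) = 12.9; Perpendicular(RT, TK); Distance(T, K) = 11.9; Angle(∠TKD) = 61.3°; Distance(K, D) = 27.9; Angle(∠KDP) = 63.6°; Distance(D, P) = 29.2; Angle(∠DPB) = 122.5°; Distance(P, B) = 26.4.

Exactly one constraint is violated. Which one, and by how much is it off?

Distance(P, B) = 26.4 — off by 6.60.

Z = (0.00, 0.00) ✓; ZM at -165.2° ✓; |ZM| = 21.00 ✓; ∠ZMR = 77.20° ✓; |MR| = 16.30 ✓; ∠(MR, RT) = 90.00° ✓; |RT| = 12.90 ✓; ∠(RT, TK) = 90.00° ✓; |TK| = 11.90 ✓; ∠TKD = 61.30° ✓; |KD| = 27.90 ✓; ∠KDP = 63.60° ✓; |DP| = 29.20 ✓; ∠DPB = 122.5° ✓; |PB| = 33.00 ✗.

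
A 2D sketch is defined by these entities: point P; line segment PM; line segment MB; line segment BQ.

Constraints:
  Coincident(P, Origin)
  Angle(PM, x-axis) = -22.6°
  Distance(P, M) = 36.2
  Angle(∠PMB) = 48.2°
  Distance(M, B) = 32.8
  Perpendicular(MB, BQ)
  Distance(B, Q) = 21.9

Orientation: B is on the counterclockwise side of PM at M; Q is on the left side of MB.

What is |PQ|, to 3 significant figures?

10.1

P is at the origin; PM runs at -22.6° with length 36.2, so M = 36.2·(cos -22.6°, sin -22.6°) = (33.4, -13.9). ∠PMB = 48.2°, so MB runs at -22.6° + (180° − 48.2°) = 109° from the x-axis; with |MB| = 32.8, B = M + 32.8·(cos 109°, sin 109°) = (22.6, 17.1). MB ⟂ BQ; with |BQ| = 21.9 on the left of MB, Q = B + 21.9·(-0.944, -0.329) = (1.95, 9.86). Then |PQ| = |Q − P| = 10.1.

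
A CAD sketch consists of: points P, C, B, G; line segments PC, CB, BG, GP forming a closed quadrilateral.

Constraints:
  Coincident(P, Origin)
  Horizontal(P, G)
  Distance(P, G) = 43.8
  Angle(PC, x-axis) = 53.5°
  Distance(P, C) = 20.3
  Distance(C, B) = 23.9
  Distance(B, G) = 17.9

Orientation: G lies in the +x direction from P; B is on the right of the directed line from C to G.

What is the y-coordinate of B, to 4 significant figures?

-2.996

Checks: |CB| = 23.90 ✓; |BG| = 17.90 ✓.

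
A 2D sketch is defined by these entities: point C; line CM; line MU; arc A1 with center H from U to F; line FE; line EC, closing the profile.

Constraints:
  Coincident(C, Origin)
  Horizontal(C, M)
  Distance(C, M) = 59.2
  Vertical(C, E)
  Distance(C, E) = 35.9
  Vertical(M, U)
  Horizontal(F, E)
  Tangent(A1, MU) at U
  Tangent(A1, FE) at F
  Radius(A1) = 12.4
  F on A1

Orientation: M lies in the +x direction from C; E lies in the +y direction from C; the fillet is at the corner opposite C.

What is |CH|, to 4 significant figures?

52.37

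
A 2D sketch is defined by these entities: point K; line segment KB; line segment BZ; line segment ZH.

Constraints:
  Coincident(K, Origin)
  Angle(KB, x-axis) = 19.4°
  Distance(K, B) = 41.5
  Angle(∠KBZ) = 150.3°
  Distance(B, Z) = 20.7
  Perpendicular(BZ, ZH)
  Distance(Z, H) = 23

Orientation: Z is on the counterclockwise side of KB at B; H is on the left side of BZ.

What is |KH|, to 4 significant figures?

56.80

∠KBZ = 150.3°, so BZ runs at 19.4° + (180° − 150.3°) = 49.10° from the x-axis; with |BZ| = 20.7, Z = B + 20.7·(cos 49.10°, sin 49.10°) = (52.70, 29.43). BZ is perpendicular to ZH; with |ZH| = 23.0 on the left of BZ, H = Z + 23.0·(-0.7559, 0.6547) = (35.31, 44.49). Then |KH| = |H − K| = 56.80.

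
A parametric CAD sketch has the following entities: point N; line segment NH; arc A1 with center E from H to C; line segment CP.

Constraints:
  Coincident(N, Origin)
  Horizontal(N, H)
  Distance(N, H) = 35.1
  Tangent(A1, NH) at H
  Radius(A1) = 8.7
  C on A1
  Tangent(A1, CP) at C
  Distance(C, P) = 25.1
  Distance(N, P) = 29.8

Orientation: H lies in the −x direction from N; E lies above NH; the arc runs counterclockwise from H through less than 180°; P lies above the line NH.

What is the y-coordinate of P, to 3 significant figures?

25.9

Checks: N = (0.00, 0.00) ✓; |EC| = 8.700 ✓; ∠(EC, CP) = 90.00° ✓; |CP| = 25.10 ✓; |NP| = 29.80 ✓.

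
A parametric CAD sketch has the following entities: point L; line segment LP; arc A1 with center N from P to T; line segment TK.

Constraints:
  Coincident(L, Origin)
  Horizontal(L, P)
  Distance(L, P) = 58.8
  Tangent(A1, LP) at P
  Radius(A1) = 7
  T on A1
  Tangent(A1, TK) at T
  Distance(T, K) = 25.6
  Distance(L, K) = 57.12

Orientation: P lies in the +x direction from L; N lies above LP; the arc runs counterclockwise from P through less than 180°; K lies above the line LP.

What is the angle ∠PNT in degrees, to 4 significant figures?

129.6°

Checks: ∠(NP, PL) = 90.00° ✓; |NT| = 7.000 ✓; ∠(NT, TK) = 90.00° ✓; |TK| = 25.60 ✓; |LK| = 57.12 ✓.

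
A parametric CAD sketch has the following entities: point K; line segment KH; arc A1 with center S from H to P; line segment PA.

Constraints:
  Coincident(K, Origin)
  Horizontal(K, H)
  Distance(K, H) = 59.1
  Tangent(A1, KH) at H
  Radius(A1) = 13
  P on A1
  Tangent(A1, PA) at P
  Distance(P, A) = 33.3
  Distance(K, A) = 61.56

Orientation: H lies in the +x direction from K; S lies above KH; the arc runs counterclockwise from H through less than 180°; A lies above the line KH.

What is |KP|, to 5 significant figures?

71.355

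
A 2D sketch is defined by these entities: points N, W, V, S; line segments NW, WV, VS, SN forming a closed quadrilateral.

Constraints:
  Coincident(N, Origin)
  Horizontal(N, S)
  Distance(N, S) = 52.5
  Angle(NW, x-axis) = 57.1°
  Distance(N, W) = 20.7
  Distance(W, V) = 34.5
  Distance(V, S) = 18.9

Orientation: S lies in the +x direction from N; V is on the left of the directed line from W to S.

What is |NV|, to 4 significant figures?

49.03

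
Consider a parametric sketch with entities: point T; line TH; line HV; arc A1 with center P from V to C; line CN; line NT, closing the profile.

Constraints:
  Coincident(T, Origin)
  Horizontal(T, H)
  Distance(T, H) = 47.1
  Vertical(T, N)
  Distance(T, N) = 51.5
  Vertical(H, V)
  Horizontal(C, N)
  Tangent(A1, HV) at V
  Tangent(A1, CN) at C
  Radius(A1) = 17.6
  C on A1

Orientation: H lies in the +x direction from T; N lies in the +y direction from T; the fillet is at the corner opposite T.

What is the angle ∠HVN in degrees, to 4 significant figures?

110.5°

T is at the origin; TH is horizontal with |TH| = 47.1 and H on the +x side, so H = (47.10, 0.000). T and N share the same x with |TN| = 51.5 and N on the +y side, so N = (0.000, 51.50). The virtual corner opposite T is at (47.10, 51.50). Tangency of A1 to HV means the radius PV is perpendicular to HV and since A1 is tangent to CN there, PC ⟂ CN, with radius 17.6, so the center P sits 17.6 in from both sides at P = (29.50, 33.90). That places the tangent points at V = (47.10, 33.90) on HV and C = (29.50, 51.50) on CN. Then cos ∠HVN = VH·VN / (|VH||VN|), giving 110.5°.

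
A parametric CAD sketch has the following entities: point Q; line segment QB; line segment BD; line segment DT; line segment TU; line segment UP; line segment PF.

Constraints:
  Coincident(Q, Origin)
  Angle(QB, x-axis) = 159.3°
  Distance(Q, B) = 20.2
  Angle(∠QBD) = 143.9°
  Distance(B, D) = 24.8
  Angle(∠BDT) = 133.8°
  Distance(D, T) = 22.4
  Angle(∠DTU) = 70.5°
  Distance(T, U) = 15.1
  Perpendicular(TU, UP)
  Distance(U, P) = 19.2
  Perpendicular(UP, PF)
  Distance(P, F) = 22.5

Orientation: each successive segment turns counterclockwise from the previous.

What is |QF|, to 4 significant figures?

57.81

TU ⟂ UP, so UP runs at 81.10°; with |UP| = 19.2, P = (-35.57, -2.517). UP is perpendicular to PF, so PF runs at 171.1°; with |PF| = 22.5, F = (-57.80, 0.9640). Then |QF| = |F − Q| = 57.81.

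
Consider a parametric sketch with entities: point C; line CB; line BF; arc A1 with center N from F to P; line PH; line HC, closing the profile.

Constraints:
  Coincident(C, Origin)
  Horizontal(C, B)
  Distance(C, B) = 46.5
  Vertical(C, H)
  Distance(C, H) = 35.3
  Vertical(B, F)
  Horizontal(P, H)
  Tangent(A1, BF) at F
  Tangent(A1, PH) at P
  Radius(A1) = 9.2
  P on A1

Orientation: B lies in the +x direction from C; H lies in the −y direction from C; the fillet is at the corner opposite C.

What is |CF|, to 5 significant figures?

53.324

C is at the origin; C and B share the same y with |CB| = 46.5 and B on the +x side, so B = (46.500, 0.0000). CH is vertical with |CH| = 35.3 and H on the −y side, so H = (0.0000, -35.300). The virtual corner opposite C is at (46.500, -35.300). A1 meets BF tangentially, so NF is at right angles to BF and the tangent condition forces NP to be normal to PH, with radius 9.2, so the center N sits 9.2 in from both sides at N = (37.300, -26.100). That places the tangent points at F = (46.500, -26.100) on BF and P = (37.300, -35.300) on PH. Then |CF| = |F − C| = 53.324.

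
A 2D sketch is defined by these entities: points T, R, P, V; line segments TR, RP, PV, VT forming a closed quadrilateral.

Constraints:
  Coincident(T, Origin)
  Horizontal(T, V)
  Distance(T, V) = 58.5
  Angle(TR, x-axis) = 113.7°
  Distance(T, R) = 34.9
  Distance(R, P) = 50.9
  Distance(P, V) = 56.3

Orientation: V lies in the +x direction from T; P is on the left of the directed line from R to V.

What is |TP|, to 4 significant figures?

60.47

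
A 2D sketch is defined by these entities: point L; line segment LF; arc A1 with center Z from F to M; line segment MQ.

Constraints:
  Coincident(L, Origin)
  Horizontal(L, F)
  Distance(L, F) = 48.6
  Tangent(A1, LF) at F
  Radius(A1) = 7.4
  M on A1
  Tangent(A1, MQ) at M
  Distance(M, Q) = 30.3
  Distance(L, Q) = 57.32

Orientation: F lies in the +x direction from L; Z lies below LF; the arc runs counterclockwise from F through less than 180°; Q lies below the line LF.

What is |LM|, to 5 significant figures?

41.943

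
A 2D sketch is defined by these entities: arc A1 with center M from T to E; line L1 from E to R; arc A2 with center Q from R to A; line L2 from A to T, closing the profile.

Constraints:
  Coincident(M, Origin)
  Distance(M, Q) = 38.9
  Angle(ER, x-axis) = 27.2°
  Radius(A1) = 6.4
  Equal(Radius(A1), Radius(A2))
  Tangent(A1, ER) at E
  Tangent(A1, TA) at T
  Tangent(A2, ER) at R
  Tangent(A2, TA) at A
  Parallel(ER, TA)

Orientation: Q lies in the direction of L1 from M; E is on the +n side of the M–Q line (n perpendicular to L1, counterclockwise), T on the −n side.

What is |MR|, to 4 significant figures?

39.42

The slot axis is L1's direction at 27.2°, so u = (cos 27.2°, sin 27.2°) = (0.8894, 0.4571) and n = (−sin 27.2°, cos 27.2°) = (-0.4571, 0.8894). M is at the origin and Q lies 38.9 along u from M, so Q = 38.9·u = (34.60, 17.78). Tangency of A1 to both parallel lines with radius 6.4 puts E and T at M ± 6.4·n: E = (-2.925, 5.692), T = (2.925, -5.692). Equal radii place R and A the same way about Q: R = Q + 6.4·n = (31.67, 23.47), A = Q − 6.4·n = (37.52, 12.09). Then |MR| = |R − M| = 39.42.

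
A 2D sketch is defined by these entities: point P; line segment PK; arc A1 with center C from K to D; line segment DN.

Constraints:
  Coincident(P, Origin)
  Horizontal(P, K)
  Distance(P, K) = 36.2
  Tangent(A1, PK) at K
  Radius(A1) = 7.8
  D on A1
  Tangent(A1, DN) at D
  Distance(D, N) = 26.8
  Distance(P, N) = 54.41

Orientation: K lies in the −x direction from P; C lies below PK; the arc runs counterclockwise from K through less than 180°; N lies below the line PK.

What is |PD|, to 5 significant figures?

44.785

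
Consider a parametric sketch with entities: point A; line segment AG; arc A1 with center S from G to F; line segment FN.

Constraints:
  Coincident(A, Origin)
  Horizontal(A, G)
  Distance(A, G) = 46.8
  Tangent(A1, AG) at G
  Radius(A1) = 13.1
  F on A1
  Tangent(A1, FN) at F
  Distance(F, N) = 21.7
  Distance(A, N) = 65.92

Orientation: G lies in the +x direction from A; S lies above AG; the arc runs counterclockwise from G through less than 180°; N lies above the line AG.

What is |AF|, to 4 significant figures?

61.69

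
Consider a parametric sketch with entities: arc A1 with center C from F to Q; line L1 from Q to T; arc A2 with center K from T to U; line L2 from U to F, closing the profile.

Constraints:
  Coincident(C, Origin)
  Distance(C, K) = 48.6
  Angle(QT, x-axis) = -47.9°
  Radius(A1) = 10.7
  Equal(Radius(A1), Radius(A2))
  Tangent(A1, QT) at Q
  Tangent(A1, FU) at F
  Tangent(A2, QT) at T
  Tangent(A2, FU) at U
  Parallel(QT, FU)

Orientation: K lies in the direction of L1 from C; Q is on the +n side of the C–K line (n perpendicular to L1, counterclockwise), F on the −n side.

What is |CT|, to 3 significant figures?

49.8

Tangency of A1 to both parallel lines with radius 10.7 puts Q and F at C ± 10.7·n: Q = (7.94, 7.17), F = (-7.94, -7.17). Equal radii place T and U the same way about K: T = K + 10.7·n = (40.5, -28.9), U = K − 10.7·n = (24.6, -43.2). Then |CT| = |T − C| = 49.8.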